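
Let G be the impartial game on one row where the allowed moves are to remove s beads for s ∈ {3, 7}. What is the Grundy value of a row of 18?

Build the Grundy sequence with g(k) = mex{g(k−s) : s ∈ {3, 7}, s ≤ k}:
k:     0  1  2  3  4  5  6  7  8  9 10 11 12 13 14 15 16 17 18
g(k):  0  0  0  1  1  1  0  2  2  1  0  0  0  1  1  1  0  2  2
So g(18) = 2.

2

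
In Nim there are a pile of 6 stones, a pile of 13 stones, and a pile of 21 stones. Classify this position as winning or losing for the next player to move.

In binary:
  00110  (6)
  01101  (13)
  10101  (21)
  -----
  11110  (30)
The nim-sum is 30 ≠ 0, so this is an N-position: the player to move can win.

Winning position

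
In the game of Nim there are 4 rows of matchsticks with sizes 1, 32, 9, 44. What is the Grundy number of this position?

4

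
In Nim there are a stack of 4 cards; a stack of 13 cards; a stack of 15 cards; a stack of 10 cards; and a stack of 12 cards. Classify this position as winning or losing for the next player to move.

Losing position

Nim-sum: 4 XOR 13 XOR 15 XOR 10 XOR 12 = 0.
The nim-sum is 0, so this is a P-position: the player to move is in a losing position under optimal play.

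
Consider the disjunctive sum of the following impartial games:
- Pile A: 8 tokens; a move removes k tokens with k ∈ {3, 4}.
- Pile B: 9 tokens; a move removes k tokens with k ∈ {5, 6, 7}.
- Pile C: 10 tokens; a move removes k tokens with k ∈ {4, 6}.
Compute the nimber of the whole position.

1

Grundy values for pile A (subtraction set {3, 4}):
k:     0  1  2  3  4  5  6  7  8
g(k):  0  0  0  1  1  1  2  0  0
So g(8) = 0.
Grundy values for pile B (subtraction set {5, 6, 7}):
g(0) = mex{} = 0
g(1) = mex{} = 0
g(2) = mex{} = 0
g(3) = mex{} = 0
g(4) = mex{} = 0
g(5) = mex{0} = 1
g(6) = mex{0} = 1
g(7) = mex{0} = 1
g(8) = mex{0} = 1
g(9) = mex{0} = 1
So g(9) = 1.
Grundy values for pile C (subtraction set {4, 6}):
g(0) = mex{} = 0
g(1) = mex{} = 0
g(2) = mex{} = 0
g(3) = mex{} = 0
g(4) = mex{0} = 1
g(5) = mex{0} = 1
g(6) = mex{0} = 1
g(7) = mex{0} = 1
g(8) = mex{0,1} = 2
g(9) = mex{0,1} = 2
g(10) = mex{1} = 0
So g(10) = 0.
By the Sprague-Grundy theorem, the Grundy value of a sum of independent games is the XOR of the component values.
Combined value = 0 XOR 1 XOR 0 = 1.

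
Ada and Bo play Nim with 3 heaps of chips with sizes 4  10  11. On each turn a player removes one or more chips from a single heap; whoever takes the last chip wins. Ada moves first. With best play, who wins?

Nim-sum: 4 ⊕ 10 ⊕ 11 = 5.
The nim-sum is 5 ≠ 0, so this is an N-position: the player to move can win; Ada has a winning move.

Ada wins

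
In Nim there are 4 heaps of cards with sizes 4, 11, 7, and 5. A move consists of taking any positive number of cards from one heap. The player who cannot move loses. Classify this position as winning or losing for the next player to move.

Winning position

Compute the nim-sum pairwise:
4 XOR 11 = 15
15 XOR 7 = 8
8 XOR 5 = 13
The nim-sum is 13 ≠ 0, so this is an N-position: the player to move can win.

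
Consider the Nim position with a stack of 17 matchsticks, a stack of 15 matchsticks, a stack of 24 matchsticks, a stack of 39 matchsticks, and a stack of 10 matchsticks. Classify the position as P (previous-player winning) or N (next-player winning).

Nim-sum: 17 XOR 15 XOR 24 XOR 39 XOR 10 = 43.
The nim-sum is 43 ≠ 0, so this is an N-position: the player to move can win.

N-position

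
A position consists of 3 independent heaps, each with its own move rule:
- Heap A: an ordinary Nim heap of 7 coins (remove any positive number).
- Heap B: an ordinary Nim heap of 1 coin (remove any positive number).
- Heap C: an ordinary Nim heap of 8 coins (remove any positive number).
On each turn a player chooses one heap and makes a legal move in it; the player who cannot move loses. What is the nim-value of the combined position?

14

Heap A is a plain Nim heap of size 7, so its Grundy value is 7.
Heap B is a plain Nim heap of size 1, so its Grundy value is 1.
Heap C is a plain Nim heap of size 8, so its Grundy value is 8.
By the Sprague-Grundy theorem, the Grundy value of a sum of independent games is the XOR of the component values.
Combined value = 7 ⊕ 1 ⊕ 8 = 14.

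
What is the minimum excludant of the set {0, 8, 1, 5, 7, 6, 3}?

2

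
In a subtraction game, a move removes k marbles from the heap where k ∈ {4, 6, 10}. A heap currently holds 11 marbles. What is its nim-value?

2

Build the Grundy sequence with g(k) = mex{g(k−s) : s ∈ {4, 6, 10}, s ≤ k}:
g(0) = mex{} = 0
g(1) = mex{} = 0
g(2) = mex{} = 0
g(3) = mex{} = 0
g(4) = mex{0} = 1
g(5) = mex{0} = 1
g(6) = mex{0} = 1
g(7) = mex{0} = 1
g(8) = mex{0,1} = 2
g(9) = mex{0,1} = 2
g(10) = mex{0,1} = 2
g(11) = mex{0,1} = 2
So g(11) = 2.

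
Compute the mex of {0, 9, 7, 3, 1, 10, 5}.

2

The values 0, 1 are all present; 2 is the first non-negative integer missing from the set.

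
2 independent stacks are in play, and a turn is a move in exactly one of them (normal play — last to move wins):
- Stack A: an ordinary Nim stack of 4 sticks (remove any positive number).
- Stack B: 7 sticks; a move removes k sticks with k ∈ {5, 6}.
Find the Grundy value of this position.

Stack A is a plain Nim stack of size 4, so its Grundy value is 4.
Grundy values for stack B (subtraction set {5, 6}):
k:     0  1  2  3  4  5  6  7
g(k):  0  0  0  0  0  1  1  1
So g(7) = 1.
The value of a disjunctive sum is the nim-sum of the parts.
Combined value = 4 ⊕ 1 = 5.

5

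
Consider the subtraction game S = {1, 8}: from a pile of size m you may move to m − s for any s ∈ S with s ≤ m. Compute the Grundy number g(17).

2

Build the Grundy sequence with g(k) = mex{g(k−s) : s ∈ {1, 8}, s ≤ k}:
k:     0  1  2  3  4  5  6  7  8  9 10 11 12 13 14 15 16 17
g(k):  0  1  0  1  0  1  0  1  2  0  1  0  1  0  1  0  1  2
So g(17) = 2.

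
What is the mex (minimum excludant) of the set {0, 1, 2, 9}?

The values 0, 1, 2 are all present; 3 is the first non-negative integer missing from the set.

3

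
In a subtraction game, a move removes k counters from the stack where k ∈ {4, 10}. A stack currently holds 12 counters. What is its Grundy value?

Grundy values for subtraction set {4, 10}:
k:     0  1  2  3  4  5  6  7  8  9 10 11 12
g(k):  0  0  0  0  1  1  1  1  0  0  2  2  1
So g(12) = 1.

1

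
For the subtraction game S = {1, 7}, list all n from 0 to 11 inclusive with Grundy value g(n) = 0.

0, 2, 4, 6, 8, 10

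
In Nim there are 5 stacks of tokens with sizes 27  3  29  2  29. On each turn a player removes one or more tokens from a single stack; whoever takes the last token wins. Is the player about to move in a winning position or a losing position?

Winning position

Nim-sum: 27 ⊕ 3 ⊕ 29 ⊕ 2 ⊕ 29 = 26.
The nim-sum is 26 ≠ 0, so this is an N-position: the player to move can win.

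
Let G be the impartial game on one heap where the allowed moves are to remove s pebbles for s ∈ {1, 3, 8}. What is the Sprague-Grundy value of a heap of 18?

1

Build the Grundy sequence with g(k) = mex{g(k−s) : s ∈ {1, 3, 8}, s ≤ k}:
k:     0  1  2  3  4  5  6  7  8  9 10 11 12 13 14 15 16 17 18
g(k):  0  1  0  1  0  1  0  1  2  3  2  0  1  0  1  0  1  0  1
So g(18) = 1.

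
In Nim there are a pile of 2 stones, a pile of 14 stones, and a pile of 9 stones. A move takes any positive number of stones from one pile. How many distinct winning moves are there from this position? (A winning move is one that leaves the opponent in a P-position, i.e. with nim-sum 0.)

In binary:
  0010  (2)
  1110  (14)
  1001  (9)
  ----
  0101  (5)
The overall nim-sum is X = 5. A pile of size p has a winning move iff p XOR X < p (reduce it to p XOR X).
  2: 2 XOR 5 = 7 ≥ 2 — no move.
  14: 14 XOR 5 = 11 < 14 — winning move (to 11).
  9: 9 XOR 5 = 12 ≥ 9 — no move.
That gives 1 winning move.

1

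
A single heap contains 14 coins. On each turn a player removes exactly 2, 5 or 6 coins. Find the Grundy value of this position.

1

Build the Grundy sequence with g(k) = mex{g(k−s) : s ∈ {2, 5, 6}, s ≤ k}:
g(0) = mex{} = 0
g(1) = mex{} = 0
g(2) = mex{0} = 1
g(3) = mex{0} = 1
g(4) = mex{1} = 0
g(5) = mex{0,1} = 2
g(6) = mex{0} = 1
g(7) = mex{0,1,2} = 3
g(8) = mex{1} = 0
g(9) = mex{0,1,3} = 2
g(10) = mex{0,2} = 1
g(11) = mex{1,2} = 0
g(12) = mex{1,3} = 0
g(13) = mex{0,3} = 1
g(14) = mex{0,2} = 1
So g(14) = 1.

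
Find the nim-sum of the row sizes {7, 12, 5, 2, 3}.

Nim-sum: 7 ⊕ 12 ⊕ 5 ⊕ 2 ⊕ 3 = 15.

15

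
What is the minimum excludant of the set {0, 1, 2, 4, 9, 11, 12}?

The values 0, 1, 2 are all present; 3 is the first non-negative integer missing from the set.

3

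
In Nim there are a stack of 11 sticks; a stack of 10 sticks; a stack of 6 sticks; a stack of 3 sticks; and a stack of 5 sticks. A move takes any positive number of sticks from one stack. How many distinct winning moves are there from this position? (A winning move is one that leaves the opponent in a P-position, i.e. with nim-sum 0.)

3

Write each in binary and XOR column by column:
  1011  (11)
  1010  (10)
  0110  (6)
  0011  (3)
  0101  (5)
  ----
  0001  (1)
The overall nim-sum is X = 1. A stack of size p has a winning move iff p XOR X < p (reduce it to p XOR X).
  11: 11 XOR 1 = 10 < 11 — winning move (to 10).
  10: 10 XOR 1 = 11 ≥ 10 — no move.
  6: 6 XOR 1 = 7 ≥ 6 — no move.
  3: 3 XOR 1 = 2 < 3 — winning move (to 2).
  5: 5 XOR 1 = 4 < 5 — winning move (to 4).
That gives 3 winning moves.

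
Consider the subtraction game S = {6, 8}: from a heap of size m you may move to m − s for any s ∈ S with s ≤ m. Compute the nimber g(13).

Build the Grundy sequence with g(k) = mex{g(k−s) : s ∈ {6, 8}, s ≤ k}:
g(0) = mex{} = 0
g(1) = mex{} = 0
g(2) = mex{} = 0
g(3) = mex{} = 0
g(4) = mex{} = 0
g(5) = mex{} = 0
g(6) = mex{0} = 1
g(7) = mex{0} = 1
g(8) = mex{0} = 1
g(9) = mex{0} = 1
g(10) = mex{0} = 1
g(11) = mex{0} = 1
g(12) = mex{0,1} = 2
g(13) = mex{0,1} = 2
So g(13) = 2.

2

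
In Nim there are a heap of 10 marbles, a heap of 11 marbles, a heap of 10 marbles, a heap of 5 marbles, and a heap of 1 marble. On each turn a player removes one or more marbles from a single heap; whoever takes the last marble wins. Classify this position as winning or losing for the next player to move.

Nim-sum: 10 XOR 11 XOR 10 XOR 5 XOR 1 = 15.
The nim-sum is 15 ≠ 0, so this is an N-position: the player to move can win.

Winning position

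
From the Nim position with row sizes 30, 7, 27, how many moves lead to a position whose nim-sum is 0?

Write each in binary and XOR column by column:
  11110  (30)
  00111  (7)
  11011  (27)
  -----
  00010  (2)
The overall nim-sum is X = 2. A row of size p has a winning move iff p XOR X < p (reduce it to p XOR X).
  30: 30 XOR 2 = 28 < 30 — winning move (to 28).
  7: 7 XOR 2 = 5 < 7 — winning move (to 5).
  27: 27 XOR 2 = 25 < 27 — winning move (to 25).
That gives 3 winning moves.

3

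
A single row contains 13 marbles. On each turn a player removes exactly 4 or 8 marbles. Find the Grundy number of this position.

Build the Grundy sequence with g(k) = mex{g(k−s) : s ∈ {4, 8}, s ≤ k}:
g(0) = mex{} = 0
g(1) = mex{} = 0
g(2) = mex{} = 0
g(3) = mex{} = 0
g(4) = mex{0} = 1
g(5) = mex{0} = 1
g(6) = mex{0} = 1
g(7) = mex{0} = 1
g(8) = mex{0,1} = 2
g(9) = mex{0,1} = 2
g(10) = mex{0,1} = 2
g(11) = mex{0,1} = 2
g(12) = mex{1,2} = 0
g(13) = mex{1,2} = 0
So g(13) = 0.

0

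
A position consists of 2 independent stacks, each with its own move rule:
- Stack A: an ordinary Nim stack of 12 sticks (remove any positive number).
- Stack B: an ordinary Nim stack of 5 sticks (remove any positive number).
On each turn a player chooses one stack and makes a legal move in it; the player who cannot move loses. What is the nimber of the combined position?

9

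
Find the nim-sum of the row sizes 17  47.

62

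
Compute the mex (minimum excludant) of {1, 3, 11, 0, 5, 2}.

4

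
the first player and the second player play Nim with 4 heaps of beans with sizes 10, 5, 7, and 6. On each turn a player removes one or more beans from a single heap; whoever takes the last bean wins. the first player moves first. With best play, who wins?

the first player wins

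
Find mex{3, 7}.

0 is not in the set, so the mex is 0.

0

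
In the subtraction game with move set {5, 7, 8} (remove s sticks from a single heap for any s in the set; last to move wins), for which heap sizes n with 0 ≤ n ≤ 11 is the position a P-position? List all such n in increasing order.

0, 1, 2, 3, 4

Compute g(0), g(1), … for moves {5, 7, 8}:
k:     0  1  2  3  4  5  6  7  8  9 10 11
g(k):  0  0  0  0  0  1  1  1  1  1  2  2
The P-positions (g = 0) in 0..11 are 0, 1, 2, 3, 4.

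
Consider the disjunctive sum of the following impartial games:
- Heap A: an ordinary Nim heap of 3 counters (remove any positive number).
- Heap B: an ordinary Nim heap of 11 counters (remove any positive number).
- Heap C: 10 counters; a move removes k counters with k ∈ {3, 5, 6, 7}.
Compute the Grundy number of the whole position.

8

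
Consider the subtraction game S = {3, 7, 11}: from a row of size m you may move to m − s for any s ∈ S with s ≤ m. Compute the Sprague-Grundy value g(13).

Build the Grundy sequence with g(k) = mex{g(k−s) : s ∈ {3, 7, 11}, s ≤ k}:
g(0) = mex{} = 0
g(1) = mex{} = 0
g(2) = mex{} = 0
g(3) = mex{0} = 1
g(4) = mex{0} = 1
g(5) = mex{0} = 1
g(6) = mex{1} = 0
g(7) = mex{0,1} = 2
g(8) = mex{0,1} = 2
g(9) = mex{0} = 1
g(10) = mex{1,2} = 0
g(11) = mex{0,1,2} = 3
g(12) = mex{0,1} = 2
g(13) = mex{0} = 1
So g(13) = 1.

1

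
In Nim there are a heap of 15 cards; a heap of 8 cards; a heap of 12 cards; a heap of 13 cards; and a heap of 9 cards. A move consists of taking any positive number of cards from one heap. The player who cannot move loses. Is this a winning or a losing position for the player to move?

Winning position

Nim-sum: 15 ⊕ 8 ⊕ 12 ⊕ 13 ⊕ 9 = 15.
The nim-sum is 15 ≠ 0, so this is an N-position: the player to move can win.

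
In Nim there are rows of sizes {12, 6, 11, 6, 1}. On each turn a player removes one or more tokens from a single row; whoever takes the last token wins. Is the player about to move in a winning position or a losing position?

Winning position

Write each in binary and XOR column by column:
  1100  (12)
  0110  (6)
  1011  (11)
  0110  (6)
  0001  (1)
  ----
  0110  (6)
The nim-sum is 6 ≠ 0, so this is an N-position: the player to move can win.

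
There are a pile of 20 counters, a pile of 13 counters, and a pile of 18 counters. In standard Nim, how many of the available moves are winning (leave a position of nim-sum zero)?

1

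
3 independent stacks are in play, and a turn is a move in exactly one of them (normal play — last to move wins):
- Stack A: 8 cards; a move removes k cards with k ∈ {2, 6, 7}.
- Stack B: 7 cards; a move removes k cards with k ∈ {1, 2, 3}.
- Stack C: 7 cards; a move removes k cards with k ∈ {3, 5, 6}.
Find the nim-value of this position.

3

For stack A, compute g(0), g(1), … with moves {2, 6, 7}:
g(0) = mex{} = 0
g(1) = mex{} = 0
g(2) = mex{0} = 1
g(3) = mex{0} = 1
g(4) = mex{1} = 0
g(5) = mex{1} = 0
g(6) = mex{0} = 1
g(7) = mex{0} = 1
g(8) = mex{0,1} = 2
So g(8) = 2.
For stack B, compute g(0), g(1), … with moves {1, 2, 3}:
g(0) = mex{} = 0
g(1) = mex{0} = 1
g(2) = mex{0,1} = 2
g(3) = mex{0,1,2} = 3
g(4) = mex{1,2,3} = 0
g(5) = mex{0,2,3} = 1
g(6) = mex{0,1,3} = 2
g(7) = mex{0,1,2} = 3
So g(7) = 3.
Build the Grundy sequence for stack C with g(k) = mex{g(k−s) : s ∈ {3, 5, 6}, s ≤ k}:
g(0) = mex{} = 0
g(1) = mex{} = 0
g(2) = mex{} = 0
g(3) = mex{0} = 1
g(4) = mex{0} = 1
g(5) = mex{0} = 1
g(6) = mex{0,1} = 2
g(7) = mex{0,1} = 2
So g(7) = 2.
The value of a disjunctive sum is the nim-sum of the parts.
Combined value = 2 ⊕ 3 ⊕ 2 = 3.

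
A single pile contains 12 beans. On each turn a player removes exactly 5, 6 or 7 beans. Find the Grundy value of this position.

0

Grundy values for subtraction set {5, 6, 7}:
k:     0  1  2  3  4  5  6  7  8  9 10 11 12
g(k):  0  0  0  0  0  1  1  1  1  1  2  2  0
So g(12) = 0.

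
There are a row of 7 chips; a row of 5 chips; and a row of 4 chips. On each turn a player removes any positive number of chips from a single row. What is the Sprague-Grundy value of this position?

Nim-sum: 7 ^ 5 ^ 4 = 6.

6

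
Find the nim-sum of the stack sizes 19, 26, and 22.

Bitwise XOR of the heap sizes:
  10011  (19)
  11010  (26)
  10110  (22)
  -----
  11111  (31)

31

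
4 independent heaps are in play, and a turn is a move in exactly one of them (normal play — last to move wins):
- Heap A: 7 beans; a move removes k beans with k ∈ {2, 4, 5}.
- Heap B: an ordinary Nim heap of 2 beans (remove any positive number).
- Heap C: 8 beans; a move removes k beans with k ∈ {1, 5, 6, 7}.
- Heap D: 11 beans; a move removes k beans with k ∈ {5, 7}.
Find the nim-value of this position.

2

Build the Grundy sequence for heap A with g(k) = mex{g(k−s) : s ∈ {2, 4, 5}, s ≤ k}:
k:     0  1  2  3  4  5  6  7
g(k):  0  0  1  1  2  2  3  0
So g(7) = 0.
Heap B is a plain Nim heap of size 2, so its Grundy value is 2.
Grundy values for heap C (subtraction set {1, 5, 6, 7}):
g(0) = mex{} = 0
g(1) = mex{0} = 1
g(2) = mex{1} = 0
g(3) = mex{0} = 1
g(4) = mex{1} = 0
g(5) = mex{0} = 1
g(6) = mex{0,1} = 2
g(7) = mex{0,1,2} = 3
g(8) = mex{0,1,3} = 2
So g(8) = 2.
Grundy values for heap D (subtraction set {5, 7}):
g(0) = mex{} = 0
g(1) = mex{} = 0
g(2) = mex{} = 0
g(3) = mex{} = 0
g(4) = mex{} = 0
g(5) = mex{0} = 1
g(6) = mex{0} = 1
g(7) = mex{0} = 1
g(8) = mex{0} = 1
g(9) = mex{0} = 1
g(10) = mex{0,1} = 2
g(11) = mex{0,1} = 2
So g(11) = 2.
The value of a disjunctive sum is the nim-sum of the parts.
Combined value = 0 ⊕ 2 ⊕ 2 ⊕ 2 = 2.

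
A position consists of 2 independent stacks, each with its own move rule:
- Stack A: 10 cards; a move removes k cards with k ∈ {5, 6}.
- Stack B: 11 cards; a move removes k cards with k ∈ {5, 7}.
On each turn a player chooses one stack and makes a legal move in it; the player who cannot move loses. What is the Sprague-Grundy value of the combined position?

Grundy values for stack A (subtraction set {5, 6}):
k:     0  1  2  3  4  5  6  7  8  9 10
g(k):  0  0  0  0  0  1  1  1  1  1  2
So g(10) = 2.
Grundy values for stack B (subtraction set {5, 7}):
k:     0  1  2  3  4  5  6  7  8  9 10 11
g(k):  0  0  0  0  0  1  1  1  1  1  2  2
So g(11) = 2.
By the Sprague-Grundy theorem, the Grundy value of a sum of independent games is the XOR of the component values.
Combined value = 2 XOR 2 = 0.

0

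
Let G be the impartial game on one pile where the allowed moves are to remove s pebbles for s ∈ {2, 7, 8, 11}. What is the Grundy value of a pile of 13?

Compute g(0), g(1), … for moves {2, 7, 8, 11}:
g(0) = mex{} = 0
g(1) = mex{} = 0
g(2) = mex{0} = 1
g(3) = mex{0} = 1
g(4) = mex{1} = 0
g(5) = mex{1} = 0
g(6) = mex{0} = 1
g(7) = mex{0} = 1
g(8) = mex{0,1} = 2
g(9) = mex{0,1} = 2
g(10) = mex{1,2} = 0
g(11) = mex{0,1,2} = 3
g(12) = mex{0} = 1
g(13) = mex{0,1,3} = 2
So g(13) = 2.

2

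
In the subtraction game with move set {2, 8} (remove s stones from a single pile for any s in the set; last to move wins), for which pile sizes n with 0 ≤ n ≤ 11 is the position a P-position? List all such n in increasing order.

Grundy values for subtraction set {2, 8}:
k:     0  1  2  3  4  5  6  7  8  9 10 11
g(k):  0  0  1  1  0  0  1  1  2  2  0  0
The P-positions (g = 0) in 0..11 are 0, 1, 4, 5, 10, 11.

0, 1, 4, 5, 10, 11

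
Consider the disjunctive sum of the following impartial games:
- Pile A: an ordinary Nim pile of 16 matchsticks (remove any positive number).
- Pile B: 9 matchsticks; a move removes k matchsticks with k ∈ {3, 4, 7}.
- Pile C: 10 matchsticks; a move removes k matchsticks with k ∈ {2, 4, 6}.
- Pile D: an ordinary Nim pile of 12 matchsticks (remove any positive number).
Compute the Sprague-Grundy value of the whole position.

Pile A is a plain Nim pile of size 16, so its Grundy value is 16.
Grundy values for pile B (subtraction set {3, 4, 7}):
k:     0  1  2  3  4  5  6  7  8  9
g(k):  0  0  0  1  1  1  2  2  2  3
So g(9) = 3.
Grundy values for pile C (subtraction set {2, 4, 6}):
k:     0  1  2  3  4  5  6  7  8  9 10
g(k):  0  0  1  1  2  2  3  3  0  0  1
So g(10) = 1.
Pile D is a plain Nim pile of size 12, so its Grundy value is 12.
By the Sprague-Grundy theorem, the Grundy value of a sum of independent games is the XOR of the component values.
Combined value = 16 ⊕ 3 ⊕ 1 ⊕ 12 = 30.

30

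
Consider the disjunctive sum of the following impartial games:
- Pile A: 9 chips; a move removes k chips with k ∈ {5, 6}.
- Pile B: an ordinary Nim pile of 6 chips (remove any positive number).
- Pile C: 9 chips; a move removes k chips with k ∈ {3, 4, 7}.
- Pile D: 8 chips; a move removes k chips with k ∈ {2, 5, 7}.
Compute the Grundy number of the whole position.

6

Build the Grundy sequence for pile A with g(k) = mex{g(k−s) : s ∈ {5, 6}, s ≤ k}:
g(0) = mex{} = 0
g(1) = mex{} = 0
g(2) = mex{} = 0
g(3) = mex{} = 0
g(4) = mex{} = 0
g(5) = mex{0} = 1
g(6) = mex{0} = 1
g(7) = mex{0} = 1
g(8) = mex{0} = 1
g(9) = mex{0} = 1
So g(9) = 1.
Pile B is a plain Nim pile of size 6, so its Grundy value is 6.
For pile C, compute g(0), g(1), … with moves {3, 4, 7}:
g(0) = mex{} = 0
g(1) = mex{} = 0
g(2) = mex{} = 0
g(3) = mex{0} = 1
g(4) = mex{0} = 1
g(5) = mex{0} = 1
g(6) = mex{0,1} = 2
g(7) = mex{0,1} = 2
g(8) = mex{0,1} = 2
g(9) = mex{0,1,2} = 3
So g(9) = 3.
For pile D, compute g(0), g(1), … with moves {2, 5, 7}:
k:     0  1  2  3  4  5  6  7  8
g(k):  0  0  1  1  0  2  1  3  2
So g(8) = 2.
By the Sprague-Grundy theorem, the Grundy value of a sum of independent games is the XOR of the component values.
Combined value = 1 XOR 6 XOR 3 XOR 2 = 6.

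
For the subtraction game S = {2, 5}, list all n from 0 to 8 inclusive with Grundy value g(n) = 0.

0, 1, 4, 7, 8

Grundy values for subtraction set {2, 5}:
g(0) = mex{} = 0
g(1) = mex{} = 0
g(2) = mex{0} = 1
g(3) = mex{0} = 1
g(4) = mex{1} = 0
g(5) = mex{0,1} = 2
g(6) = mex{0} = 1
g(7) = mex{1,2} = 0
g(8) = mex{1} = 0
The P-positions (g = 0) in 0..8 are 0, 1, 4, 7, 8.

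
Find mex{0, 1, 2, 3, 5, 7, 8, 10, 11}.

4

The values 0, 1, 2, 3 are all present; 4 is the first non-negative integer missing from the set.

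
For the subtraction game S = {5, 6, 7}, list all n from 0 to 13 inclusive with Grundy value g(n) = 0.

0, 1, 2, 3, 4, 12, 13

Grundy values for subtraction set {5, 6, 7}:
g(0) = mex{} = 0
g(1) = mex{} = 0
g(2) = mex{} = 0
g(3) = mex{} = 0
g(4) = mex{} = 0
g(5) = mex{0} = 1
g(6) = mex{0} = 1
g(7) = mex{0} = 1
g(8) = mex{0} = 1
g(9) = mex{0} = 1
g(10) = mex{0,1} = 2
g(11) = mex{0,1} = 2
g(12) = mex{1} = 0
g(13) = mex{1} = 0
The P-positions (g = 0) in 0..13 are 0, 1, 2, 3, 4, 12, 13.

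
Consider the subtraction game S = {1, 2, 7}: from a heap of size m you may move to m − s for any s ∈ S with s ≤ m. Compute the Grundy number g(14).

2

Grundy values for subtraction set {1, 2, 7}:
g(0) = mex{} = 0
g(1) = mex{0} = 1
g(2) = mex{0,1} = 2
g(3) = mex{1,2} = 0
g(4) = mex{0,2} = 1
g(5) = mex{0,1} = 2
g(6) = mex{1,2} = 0
g(7) = mex{0,2} = 1
g(8) = mex{0,1} = 2
g(9) = mex{1,2} = 0
g(10) = mex{0,2} = 1
g(11) = mex{0,1} = 2
g(12) = mex{1,2} = 0
g(13) = mex{0,2} = 1
g(14) = mex{0,1} = 2
So g(14) = 2.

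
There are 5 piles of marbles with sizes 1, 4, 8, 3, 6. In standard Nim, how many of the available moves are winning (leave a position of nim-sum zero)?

1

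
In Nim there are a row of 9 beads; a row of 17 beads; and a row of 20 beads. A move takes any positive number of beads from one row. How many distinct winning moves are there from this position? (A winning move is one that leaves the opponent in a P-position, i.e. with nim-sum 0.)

Nim-sum: 9 ^ 17 ^ 20 = 12.
The overall nim-sum is X = 12. A row of size p has a winning move iff p XOR X < p (reduce it to p XOR X).
  9: 9 XOR 12 = 5 < 9 — winning move (to 5).
  17: 17 XOR 12 = 29 ≥ 17 — no move.
  20: 20 XOR 12 = 24 ≥ 20 — no move.
That gives 1 winning move.

1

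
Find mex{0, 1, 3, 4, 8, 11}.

The values 0, 1 are all present; 2 is the first non-negative integer missing from the set.

2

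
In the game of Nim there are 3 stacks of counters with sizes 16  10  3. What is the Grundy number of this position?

Nim-sum: 16 ⊕ 10 ⊕ 3 = 25.

25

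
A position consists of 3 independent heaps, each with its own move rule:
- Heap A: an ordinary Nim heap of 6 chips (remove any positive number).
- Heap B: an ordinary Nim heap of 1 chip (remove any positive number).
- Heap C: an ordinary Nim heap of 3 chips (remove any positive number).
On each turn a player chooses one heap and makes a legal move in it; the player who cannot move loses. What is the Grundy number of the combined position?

Heap A is a plain Nim heap of size 6, so its Grundy value is 6.
Heap B is a plain Nim heap of size 1, so its Grundy value is 1.
Heap C is a plain Nim heap of size 3, so its Grundy value is 3.
By the Sprague-Grundy theorem, the Grundy value of a sum of independent games is the XOR of the component values.
Combined value = 6 XOR 1 XOR 3 = 4.

4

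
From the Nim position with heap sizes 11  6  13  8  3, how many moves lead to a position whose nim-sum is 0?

In binary:
  1011  (11)
  0110  (6)
  1101  (13)
  1000  (8)
  0011  (3)
  ----
  1011  (11)
The overall nim-sum is X = 11. A heap of size p has a winning move iff p XOR X < p (reduce it to p XOR X).
  11: 11 XOR 11 = 0 < 11 — winning move (to 0).
  6: 6 XOR 11 = 13 ≥ 6 — no move.
  13: 13 XOR 11 = 6 < 13 — winning move (to 6).
  8: 8 XOR 11 = 3 < 8 — winning move (to 3).
  3: 3 XOR 11 = 8 ≥ 3 — no move.
That gives 3 winning moves.

3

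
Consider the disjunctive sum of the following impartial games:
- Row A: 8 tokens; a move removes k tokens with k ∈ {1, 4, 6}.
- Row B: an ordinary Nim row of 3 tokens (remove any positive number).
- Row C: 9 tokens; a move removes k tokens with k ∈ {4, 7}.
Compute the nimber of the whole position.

0

Grundy values for row A (subtraction set {1, 4, 6}):
k:     0  1  2  3  4  5  6  7  8
g(k):  0  1  0  1  2  0  1  0  1
So g(8) = 1.
Row B is a plain Nim row of size 3, so its Grundy value is 3.
Build the Grundy sequence for row C with g(k) = mex{g(k−s) : s ∈ {4, 7}, s ≤ k}:
g(0) = mex{} = 0
g(1) = mex{} = 0
g(2) = mex{} = 0
g(3) = mex{} = 0
g(4) = mex{0} = 1
g(5) = mex{0} = 1
g(6) = mex{0} = 1
g(7) = mex{0} = 1
g(8) = mex{0,1} = 2
g(9) = mex{0,1} = 2
So g(9) = 2.
By the Sprague-Grundy theorem, the Grundy value of a sum of independent games is the XOR of the component values.
Combined value = 1 XOR 3 XOR 2 = 0.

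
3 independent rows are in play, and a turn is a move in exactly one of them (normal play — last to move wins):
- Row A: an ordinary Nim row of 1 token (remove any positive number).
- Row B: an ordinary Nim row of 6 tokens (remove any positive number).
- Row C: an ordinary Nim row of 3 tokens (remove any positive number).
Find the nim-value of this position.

4

Row A is a plain Nim row of size 1, so its Grundy value is 1.
Row B is a plain Nim row of size 6, so its Grundy value is 6.
Row C is a plain Nim row of size 3, so its Grundy value is 3.
By the Sprague-Grundy theorem, the Grundy value of a sum of independent games is the XOR of the component values.
Combined value = 1 XOR 6 XOR 3 = 4.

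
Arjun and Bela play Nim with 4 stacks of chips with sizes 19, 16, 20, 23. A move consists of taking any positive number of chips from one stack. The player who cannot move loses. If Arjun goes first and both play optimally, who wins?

In binary:
  10011  (19)
  10000  (16)
  10100  (20)
  10111  (23)
  -----
  00000  (0)
The nim-sum is 0, so this is a P-position: the player to move is in a losing position under optimal play; Arjun is about to move from it and so loses — Bela wins.

Bela wins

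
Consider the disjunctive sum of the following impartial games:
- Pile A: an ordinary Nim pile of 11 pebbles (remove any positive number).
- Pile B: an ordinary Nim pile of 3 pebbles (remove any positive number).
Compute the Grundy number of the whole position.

8

Pile A is a plain Nim pile of size 11, so its Grundy value is 11.
Pile B is a plain Nim pile of size 3, so its Grundy value is 3.
By the Sprague-Grundy theorem, the Grundy value of a sum of independent games is the XOR of the component values.
Combined value = 11 XOR 3 = 8.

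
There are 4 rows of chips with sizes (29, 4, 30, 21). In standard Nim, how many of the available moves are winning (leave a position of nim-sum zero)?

Nim-sum: 29 ^ 4 ^ 30 ^ 21 = 18.
The overall nim-sum is X = 18. A row of size p has a winning move iff p XOR X < p (reduce it to p XOR X).
  29: 29 XOR 18 = 15 < 29 — winning move (to 15).
  4: 4 XOR 18 = 22 ≥ 4 — no move.
  30: 30 XOR 18 = 12 < 30 — winning move (to 12).
  21: 21 XOR 18 = 7 < 21 — winning move (to 7).
That gives 3 winning moves.

3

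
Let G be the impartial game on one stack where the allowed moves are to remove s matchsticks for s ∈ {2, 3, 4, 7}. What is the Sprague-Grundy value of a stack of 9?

4

Build the Grundy sequence with g(k) = mex{g(k−s) : s ∈ {2, 3, 4, 7}, s ≤ k}:
g(0) = mex{} = 0
g(1) = mex{} = 0
g(2) = mex{0} = 1
g(3) = mex{0} = 1
g(4) = mex{0,1} = 2
g(5) = mex{0,1} = 2
g(6) = mex{1,2} = 0
g(7) = mex{0,1,2} = 3
g(8) = mex{0,2} = 1
g(9) = mex{0,1,2,3} = 4
So g(9) = 4.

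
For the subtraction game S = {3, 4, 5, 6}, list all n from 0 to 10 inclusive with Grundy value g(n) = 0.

0, 1, 2, 9, 10

Compute g(0), g(1), … for moves {3, 4, 5, 6}:
k:     0  1  2  3  4  5  6  7  8  9 10
g(k):  0  0  0  1  1  1  2  2  2  0  0
The P-positions (g = 0) in 0..10 are 0, 1, 2, 9, 10.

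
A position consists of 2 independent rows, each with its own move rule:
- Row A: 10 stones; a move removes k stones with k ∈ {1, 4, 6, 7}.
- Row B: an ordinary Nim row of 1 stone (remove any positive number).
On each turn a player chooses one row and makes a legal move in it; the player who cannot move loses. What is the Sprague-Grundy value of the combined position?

Build the Grundy sequence for row A with g(k) = mex{g(k−s) : s ∈ {1, 4, 6, 7}, s ≤ k}:
g(0) = mex{} = 0
g(1) = mex{0} = 1
g(2) = mex{1} = 0
g(3) = mex{0} = 1
g(4) = mex{0,1} = 2
g(5) = mex{1,2} = 0
g(6) = mex{0} = 1
g(7) = mex{0,1} = 2
g(8) = mex{0,1,2} = 3
g(9) = mex{0,1,3} = 2
g(10) = mex{1,2} = 0
So g(10) = 0.
Row B is a plain Nim row of size 1, so its Grundy value is 1.
The value of a disjunctive sum is the nim-sum of the parts.
Combined value = 0 ⊕ 1 = 1.

1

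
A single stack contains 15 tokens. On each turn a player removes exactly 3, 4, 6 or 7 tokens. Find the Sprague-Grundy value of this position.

Compute g(0), g(1), … for moves {3, 4, 6, 7}:
k:     0  1  2  3  4  5  6  7  8  9 10 11 12 13 14 15
g(k):  0  0  0  1  1  1  2  2  2  3  0  0  0  1  1  1
So g(15) = 1.

1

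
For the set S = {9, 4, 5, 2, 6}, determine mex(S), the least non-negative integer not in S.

0

0 is not in the set, so the mex is 0.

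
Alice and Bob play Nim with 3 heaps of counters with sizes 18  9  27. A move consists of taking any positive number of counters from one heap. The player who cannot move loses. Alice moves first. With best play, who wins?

Bob wins

Bitwise XOR of the heap sizes:
  10010  (18)
  01001  (9)
  11011  (27)
  -----
  00000  (0)
The nim-sum is 0, so this is a P-position: the player to move is in a losing position under optimal play; Alice is about to move from it and so loses — Bob wins.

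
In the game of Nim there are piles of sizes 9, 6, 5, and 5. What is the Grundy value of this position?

Write each in binary and XOR column by column:
  1001  (9)
  0110  (6)
  0101  (5)
  0101  (5)
  ----
  1111  (15)

15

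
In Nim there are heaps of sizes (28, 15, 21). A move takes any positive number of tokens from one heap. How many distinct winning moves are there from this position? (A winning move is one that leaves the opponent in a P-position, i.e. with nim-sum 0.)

Nim-sum: 28 ⊕ 15 ⊕ 21 = 6.
The overall nim-sum is X = 6. A heap of size p has a winning move iff p XOR X < p (reduce it to p XOR X).
  28: 28 XOR 6 = 26 < 28 — winning move (to 26).
  15: 15 XOR 6 = 9 < 15 — winning move (to 9).
  21: 21 XOR 6 = 19 < 21 — winning move (to 19).
That gives 3 winning moves.

3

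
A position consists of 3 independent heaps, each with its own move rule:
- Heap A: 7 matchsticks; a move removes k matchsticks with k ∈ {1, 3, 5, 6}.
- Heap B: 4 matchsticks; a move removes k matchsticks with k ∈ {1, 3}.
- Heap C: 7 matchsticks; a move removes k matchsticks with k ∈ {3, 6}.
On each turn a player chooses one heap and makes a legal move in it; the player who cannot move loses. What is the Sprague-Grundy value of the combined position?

1

For heap A, compute g(0), g(1), … with moves {1, 3, 5, 6}:
g(0) = mex{} = 0
g(1) = mex{0} = 1
g(2) = mex{1} = 0
g(3) = mex{0} = 1
g(4) = mex{1} = 0
g(5) = mex{0} = 1
g(6) = mex{0,1} = 2
g(7) = mex{0,1,2} = 3
So g(7) = 3.
Build the Grundy sequence for heap B with g(k) = mex{g(k−s) : s ∈ {1, 3}, s ≤ k}:
g(0) = mex{} = 0
g(1) = mex{0} = 1
g(2) = mex{1} = 0
g(3) = mex{0} = 1
g(4) = mex{1} = 0
So g(4) = 0.
Build the Grundy sequence for heap C with g(k) = mex{g(k−s) : s ∈ {3, 6}, s ≤ k}:
k:     0  1  2  3  4  5  6  7
g(k):  0  0  0  1  1  1  2  2
So g(7) = 2.
The value of a disjunctive sum is the nim-sum of the parts.
Combined value = 3 XOR 0 XOR 2 = 1.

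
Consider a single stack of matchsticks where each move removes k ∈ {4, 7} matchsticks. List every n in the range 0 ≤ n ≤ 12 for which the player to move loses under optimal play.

0, 1, 2, 3, 11, 12

Build the Grundy sequence with g(k) = mex{g(k−s) : s ∈ {4, 7}, s ≤ k}:
g(0) = mex{} = 0
g(1) = mex{} = 0
g(2) = mex{} = 0
g(3) = mex{} = 0
g(4) = mex{0} = 1
g(5) = mex{0} = 1
g(6) = mex{0} = 1
g(7) = mex{0} = 1
g(8) = mex{0,1} = 2
g(9) = mex{0,1} = 2
g(10) = mex{0,1} = 2
g(11) = mex{1} = 0
g(12) = mex{1,2} = 0
The P-positions (g = 0) in 0..12 are 0, 1, 2, 3, 11, 12.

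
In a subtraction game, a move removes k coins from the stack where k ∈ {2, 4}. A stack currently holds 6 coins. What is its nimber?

0

Build the Grundy sequence with g(k) = mex{g(k−s) : s ∈ {2, 4}, s ≤ k}:
g(0) = mex{} = 0
g(1) = mex{} = 0
g(2) = mex{0} = 1
g(3) = mex{0} = 1
g(4) = mex{0,1} = 2
g(5) = mex{0,1} = 2
g(6) = mex{1,2} = 0
So g(6) = 0.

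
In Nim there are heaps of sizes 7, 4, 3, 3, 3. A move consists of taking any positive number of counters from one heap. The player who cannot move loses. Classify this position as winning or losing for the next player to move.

Bitwise XOR of the heap sizes:
  111  (7)
  100  (4)
  011  (3)
  011  (3)
  011  (3)
  ---
  000  (0)
The nim-sum is 0, so this is a P-position: the player to move is in a losing position under optimal play.

Losing position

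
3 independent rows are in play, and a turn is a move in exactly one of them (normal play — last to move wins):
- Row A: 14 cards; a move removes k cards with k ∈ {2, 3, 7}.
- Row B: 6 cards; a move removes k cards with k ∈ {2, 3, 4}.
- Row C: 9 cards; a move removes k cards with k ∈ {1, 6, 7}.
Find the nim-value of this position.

1

Build the Grundy sequence for row A with g(k) = mex{g(k−s) : s ∈ {2, 3, 7}, s ≤ k}:
g(0) = mex{} = 0
g(1) = mex{} = 0
g(2) = mex{0} = 1
g(3) = mex{0} = 1
g(4) = mex{0,1} = 2
g(5) = mex{1} = 0
g(6) = mex{1,2} = 0
g(7) = mex{0,2} = 1
g(8) = mex{0} = 1
g(9) = mex{0,1} = 2
g(10) = mex{1} = 0
g(11) = mex{1,2} = 0
g(12) = mex{0,2} = 1
g(13) = mex{0} = 1
g(14) = mex{0,1} = 2
So g(14) = 2.
Grundy values for row B (subtraction set {2, 3, 4}):
k:     0  1  2  3  4  5  6
g(k):  0  0  1  1  2  2  0
So g(6) = 0.
For row C, compute g(0), g(1), … with moves {1, 6, 7}:
g(0) = mex{} = 0
g(1) = mex{0} = 1
g(2) = mex{1} = 0
g(3) = mex{0} = 1
g(4) = mex{1} = 0
g(5) = mex{0} = 1
g(6) = mex{0,1} = 2
g(7) = mex{0,1,2} = 3
g(8) = mex{0,1,3} = 2
g(9) = mex{0,1,2} = 3
So g(9) = 3.
The value of a disjunctive sum is the nim-sum of the parts.
Combined value = 2 ⊕ 0 ⊕ 3 = 1.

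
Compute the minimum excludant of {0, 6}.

0 is in the set but 1 is not, so the mex is 1.

1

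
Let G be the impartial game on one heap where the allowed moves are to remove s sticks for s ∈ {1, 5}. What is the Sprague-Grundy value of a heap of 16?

0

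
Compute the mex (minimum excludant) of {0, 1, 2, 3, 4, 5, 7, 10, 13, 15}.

The values 0, 1, 2, 3, 4, 5 are all present; 6 is the first non-negative integer missing from the set.

6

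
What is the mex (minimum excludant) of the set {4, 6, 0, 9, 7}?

1

0 is in the set but 1 is not, so the mex is 1.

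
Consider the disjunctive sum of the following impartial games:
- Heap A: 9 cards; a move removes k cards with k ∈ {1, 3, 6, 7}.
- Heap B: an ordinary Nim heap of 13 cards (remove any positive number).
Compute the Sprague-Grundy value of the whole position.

Grundy values for heap A (subtraction set {1, 3, 6, 7}):
k:     0  1  2  3  4  5  6  7  8  9
g(k):  0  1  0  1  0  1  2  3  2  3
So g(9) = 3.
Heap B is a plain Nim heap of size 13, so its Grundy value is 13.
The value of a disjunctive sum is the nim-sum of the parts.
Combined value = 3 ⊕ 13 = 14.

14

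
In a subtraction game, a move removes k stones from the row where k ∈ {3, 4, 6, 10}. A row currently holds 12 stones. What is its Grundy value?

1

Compute g(0), g(1), … for moves {3, 4, 6, 10}:
g(0) = mex{} = 0
g(1) = mex{} = 0
g(2) = mex{} = 0
g(3) = mex{0} = 1
g(4) = mex{0} = 1
g(5) = mex{0} = 1
g(6) = mex{0,1} = 2
g(7) = mex{0,1} = 2
g(8) = mex{0,1} = 2
g(9) = mex{1,2} = 0
g(10) = mex{0,1,2} = 3
g(11) = mex{0,1,2} = 3
g(12) = mex{0,2} = 1
So g(12) = 1.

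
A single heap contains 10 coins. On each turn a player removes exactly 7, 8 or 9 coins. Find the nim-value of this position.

1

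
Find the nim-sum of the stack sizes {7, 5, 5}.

7

Bitwise XOR of the heap sizes:
  111  (7)
  101  (5)
  101  (5)
  ---
  111  (7)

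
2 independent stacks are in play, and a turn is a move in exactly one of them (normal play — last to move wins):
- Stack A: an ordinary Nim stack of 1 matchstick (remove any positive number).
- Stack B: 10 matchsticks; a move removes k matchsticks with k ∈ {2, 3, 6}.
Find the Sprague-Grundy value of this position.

Stack A is a plain Nim stack of size 1, so its Grundy value is 1.
Grundy values for stack B (subtraction set {2, 3, 6}):
g(0) = mex{} = 0
g(1) = mex{} = 0
g(2) = mex{0} = 1
g(3) = mex{0} = 1
g(4) = mex{0,1} = 2
g(5) = mex{1} = 0
g(6) = mex{0,1,2} = 3
g(7) = mex{0,2} = 1
g(8) = mex{0,1,3} = 2
g(9) = mex{1,3} = 0
g(10) = mex{1,2} = 0
So g(10) = 0.
By the Sprague-Grundy theorem, the Grundy value of a sum of independent games is the XOR of the component values.
Combined value = 1 ⊕ 0 = 1.

1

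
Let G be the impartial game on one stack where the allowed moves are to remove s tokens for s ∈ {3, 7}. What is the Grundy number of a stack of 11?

0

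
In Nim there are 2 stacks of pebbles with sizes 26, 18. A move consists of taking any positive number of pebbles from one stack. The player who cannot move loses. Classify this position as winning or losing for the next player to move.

Winning position

Compute the nim-sum pairwise:
26 ^ 18 = 8
The nim-sum is 8 ≠ 0, so this is an N-position: the player to move can win.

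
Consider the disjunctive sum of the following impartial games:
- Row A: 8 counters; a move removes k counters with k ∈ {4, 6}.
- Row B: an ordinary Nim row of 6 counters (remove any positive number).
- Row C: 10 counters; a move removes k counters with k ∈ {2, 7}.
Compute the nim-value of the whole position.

4

Build the Grundy sequence for row A with g(k) = mex{g(k−s) : s ∈ {4, 6}, s ≤ k}:
k:     0  1  2  3  4  5  6  7  8
g(k):  0  0  0  0  1  1  1  1  2
So g(8) = 2.
Row B is a plain Nim row of size 6, so its Grundy value is 6.
Build the Grundy sequence for row C with g(k) = mex{g(k−s) : s ∈ {2, 7}, s ≤ k}:
k:     0  1  2  3  4  5  6  7  8  9 10
g(k):  0  0  1  1  0  0  1  1  2  0  0
So g(10) = 0.
The value of a disjunctive sum is the nim-sum of the parts.
Combined value = 2 XOR 6 XOR 0 = 4.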